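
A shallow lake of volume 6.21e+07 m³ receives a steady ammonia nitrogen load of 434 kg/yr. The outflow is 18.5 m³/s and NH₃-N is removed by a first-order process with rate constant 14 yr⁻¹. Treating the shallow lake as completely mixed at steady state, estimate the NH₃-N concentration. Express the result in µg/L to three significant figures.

Outflow Q = 18.5 m³/s × 3.156e+07 s/yr = 5.838e+08 m³/yr.
Steady-state CSTR mass balance: W = Q·C + k·V·C, so C = W/(Q + kV).
Q + kV = 5.838e+08 + 14·6.21e+07 = 1.453e+09 m³/yr.
C = 434/1.453e+09 = 2.986e-07 kg/m³ = 0.0002986 mg/L = 0.2986 µg/L.

0.299 µg/L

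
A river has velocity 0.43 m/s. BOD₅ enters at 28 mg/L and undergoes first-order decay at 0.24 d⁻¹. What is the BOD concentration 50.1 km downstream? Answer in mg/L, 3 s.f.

20.3 mg/L

Travel time t = 50.1 km / 0.43 m/s = 5.01e+04/0.43 = 1.165e+05 s = 1.349 d.
First-order decay: C = 28·exp(−0.24·1.349) = 28·0.7235 = 20.26 mg/L.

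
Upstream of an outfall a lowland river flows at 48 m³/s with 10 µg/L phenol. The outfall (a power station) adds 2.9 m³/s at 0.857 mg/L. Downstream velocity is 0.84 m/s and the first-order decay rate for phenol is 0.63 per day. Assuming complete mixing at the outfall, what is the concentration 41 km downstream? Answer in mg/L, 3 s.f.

0.0408 mg/L

10 µg/L = 0.01 mg/L.
After complete mixing, C₀ = (2.9·0.857 + 48·0.01) / 50.9 = 0.05826 mg/L.
Travel time t = 4.1e+04 m / 0.84 m/s = 4.881e+04 s = 0.5649 d.
C = 0.05826·exp(−0.63·0.5649) = 0.05826·0.7005 = 0.04081 mg/L.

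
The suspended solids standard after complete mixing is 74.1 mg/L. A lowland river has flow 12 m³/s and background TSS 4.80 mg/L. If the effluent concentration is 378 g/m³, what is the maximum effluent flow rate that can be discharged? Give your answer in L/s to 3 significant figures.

Mass balance at complete mixing: C_std·(Q_w + Q_r) = Q_w·C_e + Q_r·C_b.
Rearranging, Q_w = Q_r·(C_std − C_b)/(C_e − C_std) = 12·(74.1 − 4.8) / (378 − 74.1) = 2.736 m³/s.
= 2736 L/s.

2740 L/s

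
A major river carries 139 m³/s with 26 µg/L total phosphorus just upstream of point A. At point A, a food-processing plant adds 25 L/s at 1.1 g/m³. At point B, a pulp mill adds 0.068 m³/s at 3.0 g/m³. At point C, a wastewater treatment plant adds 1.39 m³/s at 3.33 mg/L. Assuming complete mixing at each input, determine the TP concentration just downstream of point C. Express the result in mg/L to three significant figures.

26 µg/L = 0.026 mg/L.
25 L/s = 0.025 m³/s.
After input A: C = (139·0.026 + 0.025·1.1) / 139 = 0.02619 mg/L.
After input B: C = (139·0.02619 + 0.068·3) / 139.1 = 0.02765 mg/L.
After input C: C = (139.1·0.02765 + 1.39·3.33) / 140.5 = 0.06032 mg/L.

0.0603 mg/L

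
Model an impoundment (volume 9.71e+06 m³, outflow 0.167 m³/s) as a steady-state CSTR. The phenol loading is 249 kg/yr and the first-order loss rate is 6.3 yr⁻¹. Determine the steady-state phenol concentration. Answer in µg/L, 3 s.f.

Outflow Q = 0.167 m³/s × 3.156e+07 s/yr = 5.27e+06 m³/yr.
Steady-state CSTR mass balance: W = Q·C + k·V·C, so C = W/(Q + kV).
Q + kV = 5.27e+06 + 6.3·9.71e+06 = 6.644e+07 m³/yr.
C = 249/6.644e+07 = 3.748e-06 kg/m³ = 0.003748 mg/L = 3.748 µg/L.

3.75 µg/L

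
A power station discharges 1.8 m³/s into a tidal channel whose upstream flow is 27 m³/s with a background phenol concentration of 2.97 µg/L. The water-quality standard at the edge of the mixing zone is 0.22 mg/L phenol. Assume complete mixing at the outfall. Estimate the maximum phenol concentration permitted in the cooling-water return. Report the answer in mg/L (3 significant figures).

2.97 µg/L = 0.00297 mg/L.
Mass balance: 0.22·28.8 = 1.8·Cₑ + 27·0.00297.
Cₑ = (6.336 − 0.08019) / 1.8 = 3.475 mg/L.

3.48 mg/L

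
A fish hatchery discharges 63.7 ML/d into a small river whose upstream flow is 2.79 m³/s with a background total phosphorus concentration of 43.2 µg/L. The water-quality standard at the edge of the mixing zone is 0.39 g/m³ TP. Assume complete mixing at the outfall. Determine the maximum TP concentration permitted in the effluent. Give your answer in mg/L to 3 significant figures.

63.7 ML/d = 0.7373 m³/s.
43.2 µg/L = 0.0432 mg/L.
Mass balance: 0.39·3.527 = 0.7373·Cₑ + 2.79·0.0432.
Cₑ = (1.376 − 0.1205) / 0.7373 = 1.702 mg/L.

1.70 mg/L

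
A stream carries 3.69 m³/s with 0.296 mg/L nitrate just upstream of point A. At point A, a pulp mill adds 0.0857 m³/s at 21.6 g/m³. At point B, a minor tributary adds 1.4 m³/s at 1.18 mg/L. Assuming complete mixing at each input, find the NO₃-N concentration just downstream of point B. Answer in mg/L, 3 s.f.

0.888 mg/L

After input A: C = (3.69·0.296 + 0.0857·21.6) / 3.776 = 0.7796 mg/L.
After input B: C = (3.776·0.7796 + 1.4·1.18) / 5.176 = 0.8879 mg/L.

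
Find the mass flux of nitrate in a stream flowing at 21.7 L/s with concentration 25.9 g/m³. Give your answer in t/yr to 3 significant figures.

17.7 t/yr

21.7 L/s = 0.0217 m³/s.
Mass flux = Q·C = 0.0217 m³/s × 25.9 g/m³ = 0.562 g/s.
= 0.562 g/s × 31.56 = 17.74 t/yr.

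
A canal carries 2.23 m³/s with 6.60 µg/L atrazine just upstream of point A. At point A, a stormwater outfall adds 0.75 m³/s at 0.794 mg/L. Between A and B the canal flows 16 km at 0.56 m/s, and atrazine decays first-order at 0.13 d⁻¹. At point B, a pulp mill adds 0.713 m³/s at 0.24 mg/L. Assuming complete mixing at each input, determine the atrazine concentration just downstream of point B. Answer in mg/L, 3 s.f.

0.205 mg/L

6.60 µg/L = 0.0066 mg/L.
After input A: C = (2.23·0.0066 + 0.75·0.794) / 2.98 = 0.2048 mg/L.
Over the 16 km reach to input B (t = 2.857e+04 s = 0.3307 d), decay gives C = 0.2048·exp(−0.13·0.3307) = 0.1962 mg/L.
After input B: C = (2.98·0.1962 + 0.713·0.24) / 3.693 = 0.2046 mg/L.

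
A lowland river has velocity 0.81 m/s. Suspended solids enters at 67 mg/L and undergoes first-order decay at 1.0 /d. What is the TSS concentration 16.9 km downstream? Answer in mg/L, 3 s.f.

Travel time t = 16.9 km / 0.81 m/s = 1.69e+04/0.81 = 2.086e+04 s = 0.2415 d.
First-order decay: C = 67·exp(−1.0·0.2415) = 67·0.7855 = 52.63 mg/L.

52.6 mg/L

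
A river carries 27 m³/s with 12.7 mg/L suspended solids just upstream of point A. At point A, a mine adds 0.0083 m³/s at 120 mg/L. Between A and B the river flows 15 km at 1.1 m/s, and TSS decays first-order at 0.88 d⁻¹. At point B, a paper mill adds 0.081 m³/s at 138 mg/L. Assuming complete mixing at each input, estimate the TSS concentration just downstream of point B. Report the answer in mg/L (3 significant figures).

11.5 mg/L

After input A: C = (27·12.7 + 0.0083·120) / 27.01 = 12.73 mg/L.
Over the 15 km reach to input B (t = 1.364e+04 s = 0.1578 d), decay gives C = 12.73·exp(−0.88·0.1578) = 11.08 mg/L.
After input B: C = (27.01·11.08 + 0.081·138) / 27.09 = 11.46 mg/L.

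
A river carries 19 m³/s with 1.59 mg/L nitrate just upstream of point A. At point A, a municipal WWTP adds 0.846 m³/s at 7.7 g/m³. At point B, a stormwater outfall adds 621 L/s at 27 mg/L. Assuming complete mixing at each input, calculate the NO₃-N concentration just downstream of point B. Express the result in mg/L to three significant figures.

2.61 mg/L

After input A: C = (19·1.59 + 0.846·7.7) / 19.85 = 1.85 mg/L.
621 L/s = 0.621 m³/s.
After input B: C = (19.85·1.85 + 0.621·27) / 20.47 = 2.614 mg/L.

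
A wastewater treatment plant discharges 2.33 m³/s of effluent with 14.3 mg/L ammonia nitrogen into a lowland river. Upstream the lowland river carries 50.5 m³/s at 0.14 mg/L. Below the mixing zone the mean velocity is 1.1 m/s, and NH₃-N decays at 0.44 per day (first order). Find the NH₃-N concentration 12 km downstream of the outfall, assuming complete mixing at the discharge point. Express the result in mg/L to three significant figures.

After complete mixing, C₀ = (2.33·14.3 + 50.5·0.14) / 52.83 = 0.7645 mg/L.
Travel time t = 1.2e+04 m / 1.1 m/s = 1.091e+04 s = 0.1263 d.
C = 0.7645·exp(−0.44·0.1263) = 0.7645·0.946 = 0.7232 mg/L.

0.723 mg/L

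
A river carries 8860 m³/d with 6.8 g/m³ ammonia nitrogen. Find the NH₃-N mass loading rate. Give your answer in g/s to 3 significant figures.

8860 m³/d = 0.1025 m³/s.
Mass flux = Q·C = 0.1025 m³/s × 6.8 g/m³ = 0.6973 g/s.

0.697 g/s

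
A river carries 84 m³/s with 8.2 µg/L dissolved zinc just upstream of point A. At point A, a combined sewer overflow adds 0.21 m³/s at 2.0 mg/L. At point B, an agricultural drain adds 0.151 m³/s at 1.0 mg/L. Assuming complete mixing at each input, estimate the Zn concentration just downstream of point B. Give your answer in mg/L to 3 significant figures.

8.2 µg/L = 0.0082 mg/L.
After input A: C = (84·0.0082 + 0.21·2) / 84.21 = 0.01317 mg/L.
After input B: C = (84.21·0.01317 + 0.151·1) / 84.36 = 0.01493 mg/L.

0.0149 mg/L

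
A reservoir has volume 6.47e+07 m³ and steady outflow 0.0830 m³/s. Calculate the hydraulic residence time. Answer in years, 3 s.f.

24.7 yr

Q = 0.0830 m³/s × 3.156e+07 s/yr = 2.619e+06 m³/yr.
Hydraulic residence time τ = V/Q = 6.47e+07/2.619e+06 = 24.7 yr.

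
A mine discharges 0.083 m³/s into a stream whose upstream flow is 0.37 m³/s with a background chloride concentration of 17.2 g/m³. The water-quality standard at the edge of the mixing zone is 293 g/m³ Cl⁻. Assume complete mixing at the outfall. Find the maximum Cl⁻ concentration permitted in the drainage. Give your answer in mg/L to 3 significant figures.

1520 mg/L

Mass balance: 293·0.453 = 0.083·Cₑ + 0.37·17.2.
Cₑ = (132.7 − 6.364) / 0.083 = 1522 mg/L.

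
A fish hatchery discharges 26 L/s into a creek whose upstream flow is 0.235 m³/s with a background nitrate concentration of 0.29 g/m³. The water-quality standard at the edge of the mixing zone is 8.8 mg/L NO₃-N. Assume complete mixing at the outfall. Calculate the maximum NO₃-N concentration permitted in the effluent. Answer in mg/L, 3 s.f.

85.7 mg/L

26 L/s = 0.026 m³/s.
Mass balance: 8.8·0.261 = 0.026·Cₑ + 0.235·0.29.
Cₑ = (2.297 − 0.06815) / 0.026 = 85.72 mg/L.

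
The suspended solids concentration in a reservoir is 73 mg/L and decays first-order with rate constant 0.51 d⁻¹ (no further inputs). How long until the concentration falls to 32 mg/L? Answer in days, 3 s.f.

t = ln(C₀/C)/k = ln(73/32)/0.51 = 0.8247/0.51 = 1.617 d.

1.62 d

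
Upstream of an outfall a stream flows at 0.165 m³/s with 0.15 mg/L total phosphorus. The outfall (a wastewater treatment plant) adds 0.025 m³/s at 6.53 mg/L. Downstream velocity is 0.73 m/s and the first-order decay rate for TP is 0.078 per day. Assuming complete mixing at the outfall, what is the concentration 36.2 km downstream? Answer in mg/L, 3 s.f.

0.946 mg/L

After complete mixing, C₀ = (0.025·6.53 + 0.165·0.15) / 0.19 = 0.9895 mg/L.
Travel time t = 3.62e+04 m / 0.73 m/s = 4.959e+04 s = 0.5739 d.
C = 0.9895·exp(−0.078·0.5739) = 0.9895·0.9562 = 0.9462 mg/L.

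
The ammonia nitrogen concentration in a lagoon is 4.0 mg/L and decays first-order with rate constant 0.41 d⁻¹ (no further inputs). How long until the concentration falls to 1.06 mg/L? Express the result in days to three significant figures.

t = ln(C₀/C)/k = ln(4.0/1.06)/0.41 = 1.328/0.41 = 3.239 d.

3.24 d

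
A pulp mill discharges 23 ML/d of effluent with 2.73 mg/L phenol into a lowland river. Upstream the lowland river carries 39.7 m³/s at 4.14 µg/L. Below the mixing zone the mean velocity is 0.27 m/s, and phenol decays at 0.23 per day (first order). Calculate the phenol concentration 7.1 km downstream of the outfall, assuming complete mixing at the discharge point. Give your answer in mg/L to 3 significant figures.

0.0208 mg/L

23 ML/d = 0.2662 m³/s.
4.14 µg/L = 0.00414 mg/L.
After complete mixing, C₀ = (0.2662·2.73 + 39.7·0.00414) / 39.97 = 0.0223 mg/L.
Travel time t = 7100 m / 0.27 m/s = 2.63e+04 s = 0.3044 d.
C = 0.0223·exp(−0.23·0.3044) = 0.0223·0.9324 = 0.02079 mg/L.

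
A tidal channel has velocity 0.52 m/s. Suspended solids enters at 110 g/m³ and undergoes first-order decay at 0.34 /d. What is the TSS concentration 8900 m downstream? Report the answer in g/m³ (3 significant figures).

103 g/m³

Travel time t = 8900 m / 0.52 m/s = 8900/0.52 = 1.712e+04 s = 0.1981 d.
First-order decay: C = 110·exp(−0.34·0.1981) = 110·0.9349 = 102.8 g/m³.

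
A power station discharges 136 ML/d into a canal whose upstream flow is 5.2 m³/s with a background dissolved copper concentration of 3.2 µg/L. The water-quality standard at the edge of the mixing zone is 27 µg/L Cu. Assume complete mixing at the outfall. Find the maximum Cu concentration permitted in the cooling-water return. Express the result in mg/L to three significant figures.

136 ML/d = 1.574 m³/s.
3.2 µg/L = 0.0032 mg/L.
27 µg/L = 0.027 mg/L.
Mass balance: 0.027·6.774 = 1.574·Cₑ + 5.2·0.0032.
Cₑ = (0.1829 − 0.01664) / 1.574 = 0.1056 mg/L.

0.106 mg/L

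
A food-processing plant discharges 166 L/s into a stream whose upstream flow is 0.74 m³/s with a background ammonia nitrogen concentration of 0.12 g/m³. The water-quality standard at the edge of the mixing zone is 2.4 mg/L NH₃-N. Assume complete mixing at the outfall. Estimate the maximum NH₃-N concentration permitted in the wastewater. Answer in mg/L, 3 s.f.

12.6 mg/L

166 L/s = 0.166 m³/s.
Mass balance: 2.4·0.906 = 0.166·Cₑ + 0.74·0.12.
Cₑ = (2.174 − 0.0888) / 0.166 = 12.56 mg/L.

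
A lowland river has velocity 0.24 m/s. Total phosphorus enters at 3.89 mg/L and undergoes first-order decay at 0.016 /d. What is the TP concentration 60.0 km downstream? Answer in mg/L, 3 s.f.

Travel time t = 60.0 km / 0.24 m/s = 6e+04/0.24 = 2.5e+05 s = 2.894 d.
First-order decay: C = 3.89·exp(−0.016·2.894) = 3.89·0.9548 = 3.714 mg/L.

3.71 mg/L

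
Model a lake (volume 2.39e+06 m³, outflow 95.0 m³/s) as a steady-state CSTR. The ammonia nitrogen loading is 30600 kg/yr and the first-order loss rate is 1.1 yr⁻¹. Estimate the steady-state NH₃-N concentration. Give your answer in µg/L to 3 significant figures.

10.2 µg/L

Outflow Q = 95.0 m³/s × 3.156e+07 s/yr = 2.998e+09 m³/yr.
Steady-state CSTR mass balance: W = Q·C + k·V·C, so C = W/(Q + kV).
Q + kV = 2.998e+09 + 1.1·2.39e+06 = 3.001e+09 m³/yr.
C = 30600/3.001e+09 = 1.02e-05 kg/m³ = 0.0102 mg/L = 10.2 µg/L.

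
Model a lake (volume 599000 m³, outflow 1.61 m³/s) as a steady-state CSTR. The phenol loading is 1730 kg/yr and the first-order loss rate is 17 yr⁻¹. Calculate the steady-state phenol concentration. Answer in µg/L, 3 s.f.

Outflow Q = 1.61 m³/s × 3.156e+07 s/yr = 5.081e+07 m³/yr.
Steady-state CSTR mass balance: W = Q·C + k·V·C, so C = W/(Q + kV).
Q + kV = 5.081e+07 + 17·599000 = 6.099e+07 m³/yr.
C = 1730/6.099e+07 = 2.836e-05 kg/m³ = 0.02836 mg/L = 28.36 µg/L.

28.4 µg/L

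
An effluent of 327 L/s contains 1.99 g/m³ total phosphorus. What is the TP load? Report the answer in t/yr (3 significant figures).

20.5 t/yr

327 L/s = 0.327 m³/s.
Mass flux = Q·C = 0.327 m³/s × 1.99 g/m³ = 0.6507 g/s.
= 0.6507 g/s × 31.56 = 20.54 t/yr.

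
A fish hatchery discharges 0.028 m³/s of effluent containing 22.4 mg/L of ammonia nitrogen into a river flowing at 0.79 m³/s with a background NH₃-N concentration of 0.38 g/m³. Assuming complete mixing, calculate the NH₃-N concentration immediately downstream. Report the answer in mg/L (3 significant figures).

By mass balance at complete mixing, C = (0.028·22.4 + 0.79·0.38) / (0.028 + 0.79) = 0.9274/0.818 = 1.134 mg/L.

1.13 mg/L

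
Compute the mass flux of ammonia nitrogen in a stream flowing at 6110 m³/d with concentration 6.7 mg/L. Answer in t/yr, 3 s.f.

6110 m³/d = 0.07072 m³/s.
Mass flux = Q·C = 0.07072 m³/s × 6.7 g/m³ = 0.4738 g/s.
= 0.4738 g/s × 31.56 = 14.95 t/yr.

15.0 t/yr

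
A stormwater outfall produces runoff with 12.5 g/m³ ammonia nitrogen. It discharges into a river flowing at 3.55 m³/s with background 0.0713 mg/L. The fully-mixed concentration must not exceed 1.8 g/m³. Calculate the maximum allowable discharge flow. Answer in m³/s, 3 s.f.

Mass balance at complete mixing: C_std·(Q_w + Q_r) = Q_w·C_e + Q_r·C_b.
Rearranging, Q_w = Q_r·(C_std − C_b)/(C_e − C_std) = 3.55·(1.8 − 0.0713) / (12.5 − 1.8) = 0.5735 m³/s.

0.574 m³/s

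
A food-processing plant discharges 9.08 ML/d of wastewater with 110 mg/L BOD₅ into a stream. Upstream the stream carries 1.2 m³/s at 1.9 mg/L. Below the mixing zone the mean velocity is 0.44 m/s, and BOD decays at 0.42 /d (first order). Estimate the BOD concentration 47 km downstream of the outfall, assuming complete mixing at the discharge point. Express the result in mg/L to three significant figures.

9.08 ML/d = 0.1051 m³/s.
After complete mixing, C₀ = (0.1051·110 + 1.2·1.9) / 1.305 = 10.6 mg/L.
Travel time t = 4.7e+04 m / 0.44 m/s = 1.068e+05 s = 1.236 d.
C = 10.6·exp(−0.42·1.236) = 10.6·0.595 = 6.309 mg/L.

6.31 mg/L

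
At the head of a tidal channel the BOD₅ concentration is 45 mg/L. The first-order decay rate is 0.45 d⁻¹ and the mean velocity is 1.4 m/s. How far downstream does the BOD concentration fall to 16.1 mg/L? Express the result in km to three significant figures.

276 km

From C = C₀·e^(−kt), t = ln(C₀/C)/k = ln(45/16.1)/0.45 = 1.028/0.45 = 2.284 d.
Distance = v·t = 1.4 m/s × 1.973e+05 s = 2.763e+05 m = 276.3 km.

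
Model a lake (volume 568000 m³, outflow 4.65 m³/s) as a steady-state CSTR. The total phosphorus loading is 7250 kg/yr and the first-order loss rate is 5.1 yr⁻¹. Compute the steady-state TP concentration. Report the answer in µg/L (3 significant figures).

Outflow Q = 4.65 m³/s × 3.156e+07 s/yr = 1.467e+08 m³/yr.
Steady-state CSTR mass balance: W = Q·C + k·V·C, so C = W/(Q + kV).
Q + kV = 1.467e+08 + 5.1·568000 = 1.496e+08 m³/yr.
C = 7250/1.496e+08 = 4.845e-05 kg/m³ = 0.04845 mg/L = 48.45 µg/L.

48.4 µg/L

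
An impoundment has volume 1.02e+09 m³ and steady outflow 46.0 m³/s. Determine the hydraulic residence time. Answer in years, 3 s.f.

Q = 46.0 m³/s × 3.156e+07 s/yr = 1.452e+09 m³/yr.
Hydraulic residence time τ = V/Q = 1.02e+09/1.452e+09 = 0.7026 yr.

0.703 yr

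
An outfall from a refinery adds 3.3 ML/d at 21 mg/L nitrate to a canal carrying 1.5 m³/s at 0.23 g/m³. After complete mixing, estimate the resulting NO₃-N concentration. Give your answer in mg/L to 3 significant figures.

3.3 ML/d = 0.03819 m³/s.
Flow-weighted mixing gives C = (0.03819·21 + 1.5·0.23) / (0.03819 + 1.5) = 1.147/1.538 = 0.7457 mg/L.

0.746 mg/L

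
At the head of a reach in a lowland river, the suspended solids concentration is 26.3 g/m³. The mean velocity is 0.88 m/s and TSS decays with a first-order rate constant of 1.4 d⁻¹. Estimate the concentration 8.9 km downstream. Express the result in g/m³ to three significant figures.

22.3 g/m³

Travel time t = 8.9 km / 0.88 m/s = 8900/0.88 = 1.011e+04 s = 0.1171 d.
First-order decay: C = 26.3·exp(−1.4·0.1171) = 26.3·0.8488 = 22.32 g/m³.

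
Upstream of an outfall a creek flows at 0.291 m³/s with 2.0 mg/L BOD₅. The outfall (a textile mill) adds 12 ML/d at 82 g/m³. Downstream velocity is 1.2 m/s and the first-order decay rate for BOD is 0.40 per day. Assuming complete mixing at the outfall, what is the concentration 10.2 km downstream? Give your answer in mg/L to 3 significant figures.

12 ML/d = 0.1389 m³/s.
After complete mixing, C₀ = (0.1389·82 + 0.291·2) / 0.4299 = 27.85 mg/L.
Travel time t = 1.02e+04 m / 1.2 m/s = 8500 s = 0.09838 d.
C = 27.85·exp(−0.40·0.09838) = 27.85·0.9614 = 26.77 mg/L.

26.8 mg/L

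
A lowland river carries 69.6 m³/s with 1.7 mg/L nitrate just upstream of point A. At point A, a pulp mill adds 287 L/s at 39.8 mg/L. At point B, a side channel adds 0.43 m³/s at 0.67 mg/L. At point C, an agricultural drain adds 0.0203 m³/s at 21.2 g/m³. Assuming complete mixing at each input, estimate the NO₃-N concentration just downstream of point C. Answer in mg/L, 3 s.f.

1.85 mg/L

287 L/s = 0.287 m³/s.
After input A: C = (69.6·1.7 + 0.287·39.8) / 69.89 = 1.856 mg/L.
After input B: C = (69.89·1.856 + 0.43·0.67) / 70.32 = 1.849 mg/L.
After input C: C = (70.32·1.849 + 0.0203·21.2) / 70.34 = 1.855 mg/L.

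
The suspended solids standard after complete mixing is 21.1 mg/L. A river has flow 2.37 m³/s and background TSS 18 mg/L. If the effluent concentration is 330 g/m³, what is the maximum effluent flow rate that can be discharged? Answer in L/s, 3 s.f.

23.8 L/s

Mass balance at complete mixing: C_std·(Q_w + Q_r) = Q_w·C_e + Q_r·C_b.
Rearranging, Q_w = Q_r·(C_std − C_b)/(C_e − C_std) = 2.37·(21.1 − 18) / (330 − 21.1) = 0.02378 m³/s.
= 23.78 L/s.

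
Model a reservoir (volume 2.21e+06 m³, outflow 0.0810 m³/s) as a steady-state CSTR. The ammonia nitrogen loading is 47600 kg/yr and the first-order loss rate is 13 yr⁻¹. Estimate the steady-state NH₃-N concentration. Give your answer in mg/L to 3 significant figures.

1.52 mg/L

Outflow Q = 0.0810 m³/s × 3.156e+07 s/yr = 2.556e+06 m³/yr.
Steady-state CSTR mass balance: W = Q·C + k·V·C, so C = W/(Q + kV).
Q + kV = 2.556e+06 + 13·2.21e+06 = 3.129e+07 m³/yr.
C = 47600/3.129e+07 = 0.001521 kg/m³ = 1.521 mg/L.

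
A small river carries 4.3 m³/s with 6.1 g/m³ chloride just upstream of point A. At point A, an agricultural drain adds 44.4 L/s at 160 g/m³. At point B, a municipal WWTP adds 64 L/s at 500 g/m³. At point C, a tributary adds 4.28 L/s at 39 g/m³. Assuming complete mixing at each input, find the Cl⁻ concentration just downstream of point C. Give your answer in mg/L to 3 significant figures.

14.8 mg/L

44.4 L/s = 0.0444 m³/s.
After input A: C = (4.3·6.1 + 0.0444·160) / 4.344 = 7.673 mg/L.
64 L/s = 0.064 m³/s.
After input B: C = (4.344·7.673 + 0.064·500) / 4.408 = 14.82 mg/L.
4.28 L/s = 0.00428 m³/s.
After input C: C = (4.408·14.82 + 0.00428·39) / 4.413 = 14.84 mg/L.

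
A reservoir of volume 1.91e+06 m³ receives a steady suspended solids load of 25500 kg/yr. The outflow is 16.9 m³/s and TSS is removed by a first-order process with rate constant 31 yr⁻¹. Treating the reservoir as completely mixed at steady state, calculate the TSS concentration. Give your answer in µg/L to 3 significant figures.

Outflow Q = 16.9 m³/s × 3.156e+07 s/yr = 5.333e+08 m³/yr.
Steady-state CSTR mass balance: W = Q·C + k·V·C, so C = W/(Q + kV).
Q + kV = 5.333e+08 + 31·1.91e+06 = 5.925e+08 m³/yr.
C = 25500/5.925e+08 = 4.304e-05 kg/m³ = 0.04304 mg/L = 43.04 µg/L.

43.0 µg/L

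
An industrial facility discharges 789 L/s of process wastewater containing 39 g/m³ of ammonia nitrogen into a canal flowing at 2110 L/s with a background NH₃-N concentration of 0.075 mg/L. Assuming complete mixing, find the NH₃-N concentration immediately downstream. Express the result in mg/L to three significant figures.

10.7 mg/L

789 L/s = 0.789 m³/s.
2110 L/s = 2.11 m³/s.
Flow-weighted mixing gives C = (0.789·39 + 2.11·0.075) / (0.789 + 2.11) = 30.93/2.899 = 10.67 mg/L.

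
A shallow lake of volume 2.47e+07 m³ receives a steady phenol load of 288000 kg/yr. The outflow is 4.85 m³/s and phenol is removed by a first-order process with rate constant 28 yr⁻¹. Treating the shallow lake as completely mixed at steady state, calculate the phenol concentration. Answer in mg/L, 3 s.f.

0.341 mg/L

Outflow Q = 4.85 m³/s × 3.156e+07 s/yr = 1.531e+08 m³/yr.
Steady-state CSTR mass balance: W = Q·C + k·V·C, so C = W/(Q + kV).
Q + kV = 1.531e+08 + 28·2.47e+07 = 8.447e+08 m³/yr.
C = 288000/8.447e+08 = 0.000341 kg/m³ = 0.341 mg/L.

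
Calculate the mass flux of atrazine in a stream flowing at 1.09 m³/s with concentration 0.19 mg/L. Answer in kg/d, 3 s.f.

17.9 kg/d

Mass flux = Q·C = 1.09 m³/s × 0.19 g/m³ = 0.2071 g/s.
= 0.2071 g/s × 86.4 = 17.89 kg/d.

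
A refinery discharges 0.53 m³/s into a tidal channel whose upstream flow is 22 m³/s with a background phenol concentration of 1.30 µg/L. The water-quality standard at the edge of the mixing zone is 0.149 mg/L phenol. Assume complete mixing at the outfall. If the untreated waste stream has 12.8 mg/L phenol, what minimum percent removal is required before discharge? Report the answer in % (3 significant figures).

1.30 µg/L = 0.0013 mg/L.
Mass balance: 0.149·22.53 = 0.53·Cₑ + 22·0.0013.
Cₑ = (3.357 − 0.0286) / 0.53 = 6.28 mg/L.
Required removal = 1 − 6.28/12.8 = 50.94 %.

50.9 %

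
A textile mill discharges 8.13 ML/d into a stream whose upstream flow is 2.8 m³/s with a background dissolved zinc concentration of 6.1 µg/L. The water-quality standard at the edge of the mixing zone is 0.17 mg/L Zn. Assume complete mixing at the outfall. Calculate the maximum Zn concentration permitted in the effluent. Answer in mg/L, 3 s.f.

8.13 ML/d = 0.0941 m³/s.
6.1 µg/L = 0.0061 mg/L.
Mass balance: 0.17·2.894 = 0.0941·Cₑ + 2.8·0.0061.
Cₑ = (0.492 − 0.01708) / 0.0941 = 5.047 mg/L.

5.05 mg/L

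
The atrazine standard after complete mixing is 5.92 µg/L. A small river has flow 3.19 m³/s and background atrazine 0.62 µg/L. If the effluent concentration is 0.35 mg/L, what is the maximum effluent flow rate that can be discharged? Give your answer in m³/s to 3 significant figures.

0.0491 m³/s

0.62 µg/L = 0.00062 mg/L.
5.92 µg/L = 0.00592 mg/L.
Mass balance at complete mixing: C_std·(Q_w + Q_r) = Q_w·C_e + Q_r·C_b.
Rearranging, Q_w = Q_r·(C_std − C_b)/(C_e − C_std) = 3.19·(0.00592 − 0.00062) / (0.35 − 0.00592) = 0.04914 m³/s.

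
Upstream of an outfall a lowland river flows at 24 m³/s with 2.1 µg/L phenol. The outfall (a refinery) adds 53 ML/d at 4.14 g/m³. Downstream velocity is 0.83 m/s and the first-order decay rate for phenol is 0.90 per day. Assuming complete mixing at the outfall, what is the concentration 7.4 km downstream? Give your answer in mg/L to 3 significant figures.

0.0959 mg/L

53 ML/d = 0.6134 m³/s.
2.1 µg/L = 0.0021 mg/L.
After complete mixing, C₀ = (0.6134·4.14 + 24·0.0021) / 24.61 = 0.1052 mg/L.
Travel time t = 7400 m / 0.83 m/s = 8916 s = 0.1032 d.
C = 0.1052·exp(−0.90·0.1032) = 0.1052·0.9113 = 0.09589 mg/L.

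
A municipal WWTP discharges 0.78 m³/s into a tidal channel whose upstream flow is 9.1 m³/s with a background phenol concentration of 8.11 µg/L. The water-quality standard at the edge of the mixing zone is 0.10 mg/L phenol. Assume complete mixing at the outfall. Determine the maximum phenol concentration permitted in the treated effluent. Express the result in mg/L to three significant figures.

1.17 mg/L

8.11 µg/L = 0.00811 mg/L.
Mass balance: 0.1·9.88 = 0.78·Cₑ + 9.1·0.00811.
Cₑ = (0.988 − 0.0738) / 0.78 = 1.172 mg/L.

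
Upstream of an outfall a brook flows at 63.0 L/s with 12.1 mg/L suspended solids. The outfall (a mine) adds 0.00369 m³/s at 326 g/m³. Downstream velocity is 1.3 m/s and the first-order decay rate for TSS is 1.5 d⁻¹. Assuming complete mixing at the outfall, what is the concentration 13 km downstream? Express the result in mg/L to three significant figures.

63.0 L/s = 0.063 m³/s.
After complete mixing, C₀ = (0.00369·326 + 0.063·12.1) / 0.06669 = 29.47 mg/L.
Travel time t = 1.3e+04 m / 1.3 m/s = 1e+04 s = 0.1157 d.
C = 29.47·exp(−1.5·0.1157) = 29.47·0.8406 = 24.77 mg/L.

24.8 mg/L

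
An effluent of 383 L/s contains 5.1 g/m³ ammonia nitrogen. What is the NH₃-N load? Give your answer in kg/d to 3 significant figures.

169 kg/d

383 L/s = 0.383 m³/s.
Mass flux = Q·C = 0.383 m³/s × 5.1 g/m³ = 1.953 g/s.
= 1.953 g/s × 86.4 = 168.8 kg/d.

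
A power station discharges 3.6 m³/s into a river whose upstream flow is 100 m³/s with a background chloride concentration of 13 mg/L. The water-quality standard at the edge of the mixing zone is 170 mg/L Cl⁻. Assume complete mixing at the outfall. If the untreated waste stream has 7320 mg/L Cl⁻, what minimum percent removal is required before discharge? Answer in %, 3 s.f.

38.1 %

Mass balance: 170·103.6 = 3.6·Cₑ + 100·13.
Cₑ = (1.761e+04 − 1300) / 3.6 = 4531 mg/L.
Required removal = 1 − 4531/7320 = 38.1 %.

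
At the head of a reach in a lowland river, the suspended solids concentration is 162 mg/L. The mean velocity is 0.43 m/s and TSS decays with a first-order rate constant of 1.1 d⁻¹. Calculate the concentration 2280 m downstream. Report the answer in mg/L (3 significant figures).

151 mg/L

Travel time t = 2280 m / 0.43 m/s = 2280/0.43 = 5302 s = 0.06137 d.
First-order decay: C = 162·exp(−1.1·0.06137) = 162·0.9347 = 151.4 mg/L.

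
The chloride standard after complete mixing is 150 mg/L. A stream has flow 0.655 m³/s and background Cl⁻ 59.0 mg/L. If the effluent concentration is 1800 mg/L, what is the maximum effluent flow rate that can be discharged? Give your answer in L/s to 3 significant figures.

36.1 L/s

Mass balance at complete mixing: C_std·(Q_w + Q_r) = Q_w·C_e + Q_r·C_b.
Rearranging, Q_w = Q_r·(C_std − C_b)/(C_e − C_std) = 0.655·(150 − 59) / (1800 − 150) = 0.03612 m³/s.
= 36.12 L/s.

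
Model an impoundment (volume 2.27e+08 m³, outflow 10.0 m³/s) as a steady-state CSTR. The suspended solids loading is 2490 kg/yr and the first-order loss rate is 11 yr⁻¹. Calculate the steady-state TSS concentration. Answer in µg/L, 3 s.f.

Outflow Q = 10.0 m³/s × 3.156e+07 s/yr = 3.156e+08 m³/yr.
Steady-state CSTR mass balance: W = Q·C + k·V·C, so C = W/(Q + kV).
Q + kV = 3.156e+08 + 11·2.27e+08 = 2.813e+09 m³/yr.
C = 2490/2.813e+09 = 8.853e-07 kg/m³ = 0.0008853 mg/L = 0.8853 µg/L.

0.885 µg/L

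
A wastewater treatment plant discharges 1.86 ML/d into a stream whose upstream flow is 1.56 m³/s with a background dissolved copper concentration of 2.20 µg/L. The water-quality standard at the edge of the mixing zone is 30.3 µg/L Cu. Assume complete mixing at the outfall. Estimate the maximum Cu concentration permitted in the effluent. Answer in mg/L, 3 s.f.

1.86 ML/d = 0.02153 m³/s.
2.20 µg/L = 0.0022 mg/L.
30.3 µg/L = 0.0303 mg/L.
Mass balance: 0.0303·1.582 = 0.02153·Cₑ + 1.56·0.0022.
Cₑ = (0.04792 − 0.003432) / 0.02153 = 2.067 mg/L.

2.07 mg/L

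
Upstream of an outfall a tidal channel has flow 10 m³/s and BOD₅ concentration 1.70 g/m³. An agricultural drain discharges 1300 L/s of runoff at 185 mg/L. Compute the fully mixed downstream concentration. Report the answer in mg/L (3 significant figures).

1300 L/s = 1.3 m³/s.
Conservation of mass across the mixing zone: C = (1.3·185 + 10·1.7) / (1.3 + 10) = 257.5/11.3 = 22.79 mg/L.

22.8 mg/L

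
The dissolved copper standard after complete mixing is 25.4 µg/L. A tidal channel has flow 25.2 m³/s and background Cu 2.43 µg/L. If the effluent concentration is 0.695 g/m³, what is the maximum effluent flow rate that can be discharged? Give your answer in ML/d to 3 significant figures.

2.43 µg/L = 0.00243 mg/L.
25.4 µg/L = 0.0254 mg/L.
Mass balance at complete mixing: C_std·(Q_w + Q_r) = Q_w·C_e + Q_r·C_b.
Rearranging, Q_w = Q_r·(C_std − C_b)/(C_e − C_std) = 25.2·(0.0254 − 0.00243) / (0.695 − 0.0254) = 0.8645 m³/s.
= 74.69 ML/d.

74.7 ML/d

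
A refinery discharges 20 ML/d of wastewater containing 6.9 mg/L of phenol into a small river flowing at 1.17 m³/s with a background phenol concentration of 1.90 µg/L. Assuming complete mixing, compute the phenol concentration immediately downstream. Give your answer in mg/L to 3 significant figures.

1.14 mg/L

20 ML/d = 0.2315 m³/s.
1.90 µg/L = 0.0019 mg/L.
Flow-weighted mixing gives C = (0.2315·6.9 + 1.17·0.0019) / (0.2315 + 1.17) = 1.599/1.401 = 1.141 mg/L.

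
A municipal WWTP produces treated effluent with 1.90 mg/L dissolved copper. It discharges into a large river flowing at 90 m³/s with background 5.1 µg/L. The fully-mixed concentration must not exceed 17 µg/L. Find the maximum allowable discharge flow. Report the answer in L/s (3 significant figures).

5.1 µg/L = 0.0051 mg/L.
17 µg/L = 0.017 mg/L.
Mass balance at complete mixing: C_std·(Q_w + Q_r) = Q_w·C_e + Q_r·C_b.
Rearranging, Q_w = Q_r·(C_std − C_b)/(C_e − C_std) = 90·(0.017 − 0.0051) / (1.9 − 0.017) = 0.5688 m³/s.
= 568.8 L/s.

569 L/s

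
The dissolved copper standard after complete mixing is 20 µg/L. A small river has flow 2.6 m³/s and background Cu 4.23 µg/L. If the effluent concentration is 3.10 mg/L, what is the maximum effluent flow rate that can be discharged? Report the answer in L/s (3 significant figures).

13.3 L/s

4.23 µg/L = 0.00423 mg/L.
20 µg/L = 0.02 mg/L.
Mass balance at complete mixing: C_std·(Q_w + Q_r) = Q_w·C_e + Q_r·C_b.
Rearranging, Q_w = Q_r·(C_std − C_b)/(C_e − C_std) = 2.6·(0.02 − 0.00423) / (3.1 − 0.02) = 0.01331 m³/s.
= 13.31 L/s.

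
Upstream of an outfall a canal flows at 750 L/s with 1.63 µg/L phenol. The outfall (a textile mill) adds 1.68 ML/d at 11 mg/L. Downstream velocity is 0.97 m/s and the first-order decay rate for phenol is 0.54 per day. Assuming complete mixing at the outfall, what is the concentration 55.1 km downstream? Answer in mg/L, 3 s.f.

0.196 mg/L

1.68 ML/d = 0.01944 m³/s.
750 L/s = 0.75 m³/s.
1.63 µg/L = 0.00163 mg/L.
After complete mixing, C₀ = (0.01944·11 + 0.75·0.00163) / 0.7694 = 0.2796 mg/L.
Travel time t = 5.51e+04 m / 0.97 m/s = 5.68e+04 s = 0.6575 d.
C = 0.2796·exp(−0.54·0.6575) = 0.2796·0.7012 = 0.196 mg/L.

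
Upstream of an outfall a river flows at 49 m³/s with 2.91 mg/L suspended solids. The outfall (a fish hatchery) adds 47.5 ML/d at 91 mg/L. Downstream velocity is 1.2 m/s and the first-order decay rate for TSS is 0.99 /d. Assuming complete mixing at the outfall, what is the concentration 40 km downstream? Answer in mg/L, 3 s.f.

2.65 mg/L

47.5 ML/d = 0.5498 m³/s.
After complete mixing, C₀ = (0.5498·91 + 49·2.91) / 49.55 = 3.887 mg/L.
Travel time t = 4e+04 m / 1.2 m/s = 3.333e+04 s = 0.3858 d.
C = 3.887·exp(−0.99·0.3858) = 3.887·0.6825 = 2.653 mg/L.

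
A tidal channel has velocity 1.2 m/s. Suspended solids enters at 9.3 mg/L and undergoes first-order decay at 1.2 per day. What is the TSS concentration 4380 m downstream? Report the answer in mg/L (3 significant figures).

Travel time t = 4380 m / 1.2 m/s = 4380/1.2 = 3650 s = 0.04225 d.
First-order decay: C = 9.3·exp(−1.2·0.04225) = 9.3·0.9506 = 8.84 mg/L.

8.84 mg/L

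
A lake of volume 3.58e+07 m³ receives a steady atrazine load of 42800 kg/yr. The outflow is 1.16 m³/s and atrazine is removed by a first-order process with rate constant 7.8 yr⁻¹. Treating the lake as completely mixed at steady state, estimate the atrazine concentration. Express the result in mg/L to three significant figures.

Outflow Q = 1.16 m³/s × 3.156e+07 s/yr = 3.661e+07 m³/yr.
Steady-state CSTR mass balance: W = Q·C + k·V·C, so C = W/(Q + kV).
Q + kV = 3.661e+07 + 7.8·3.58e+07 = 3.158e+08 m³/yr.
C = 42800/3.158e+08 = 0.0001355 kg/m³ = 0.1355 mg/L.

0.136 mg/L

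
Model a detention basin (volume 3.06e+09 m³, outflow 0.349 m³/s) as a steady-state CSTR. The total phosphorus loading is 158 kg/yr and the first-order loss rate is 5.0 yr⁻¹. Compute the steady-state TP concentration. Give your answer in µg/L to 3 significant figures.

Outflow Q = 0.349 m³/s × 3.156e+07 s/yr = 1.101e+07 m³/yr.
Steady-state CSTR mass balance: W = Q·C + k·V·C, so C = W/(Q + kV).
Q + kV = 1.101e+07 + 5.0·3.06e+09 = 1.531e+10 m³/yr.
C = 158/1.531e+10 = 1.032e-08 kg/m³ = 1.032e-05 mg/L = 0.01032 µg/L.

0.0103 µg/L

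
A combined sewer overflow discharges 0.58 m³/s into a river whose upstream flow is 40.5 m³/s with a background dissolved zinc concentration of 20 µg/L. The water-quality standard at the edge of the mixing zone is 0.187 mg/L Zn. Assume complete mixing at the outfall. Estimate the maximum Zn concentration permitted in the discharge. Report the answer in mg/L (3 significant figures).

11.8 mg/L

20 µg/L = 0.02 mg/L.
Mass balance: 0.187·41.08 = 0.58·Cₑ + 40.5·0.02.
Cₑ = (7.682 − 0.81) / 0.58 = 11.85 mg/L.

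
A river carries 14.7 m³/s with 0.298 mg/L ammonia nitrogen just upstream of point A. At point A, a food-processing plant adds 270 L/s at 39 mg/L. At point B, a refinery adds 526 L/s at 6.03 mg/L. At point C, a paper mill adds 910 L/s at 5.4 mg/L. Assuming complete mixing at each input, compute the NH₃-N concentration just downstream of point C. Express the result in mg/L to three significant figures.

1.40 mg/L

270 L/s = 0.27 m³/s.
After input A: C = (14.7·0.298 + 0.27·39) / 14.97 = 0.996 mg/L.
526 L/s = 0.526 m³/s.
After input B: C = (14.97·0.996 + 0.526·6.03) / 15.5 = 1.167 mg/L.
910 L/s = 0.91 m³/s.
After input C: C = (15.5·1.167 + 0.91·5.4) / 16.41 = 1.402 mg/L.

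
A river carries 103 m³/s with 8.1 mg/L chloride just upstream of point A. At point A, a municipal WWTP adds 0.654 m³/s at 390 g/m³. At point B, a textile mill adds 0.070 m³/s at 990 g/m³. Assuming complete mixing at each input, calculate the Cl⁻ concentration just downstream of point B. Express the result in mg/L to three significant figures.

After input A: C = (103·8.1 + 0.654·390) / 103.7 = 10.51 mg/L.
After input B: C = (103.7·10.51 + 0.07·990) / 103.7 = 11.17 mg/L.

11.2 mg/L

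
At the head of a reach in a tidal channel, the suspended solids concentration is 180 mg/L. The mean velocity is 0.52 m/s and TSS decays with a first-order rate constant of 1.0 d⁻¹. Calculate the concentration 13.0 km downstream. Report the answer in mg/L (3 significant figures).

135 mg/L

Travel time t = 13.0 km / 0.52 m/s = 1.3e+04/0.52 = 2.5e+04 s = 0.2894 d.
First-order decay: C = 180·exp(−1.0·0.2894) = 180·0.7487 = 134.8 mg/L.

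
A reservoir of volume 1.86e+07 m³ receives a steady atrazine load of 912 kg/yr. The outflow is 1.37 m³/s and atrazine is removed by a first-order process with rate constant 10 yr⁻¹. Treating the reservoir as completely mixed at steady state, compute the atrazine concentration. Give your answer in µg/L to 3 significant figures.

Outflow Q = 1.37 m³/s × 3.156e+07 s/yr = 4.323e+07 m³/yr.
Steady-state CSTR mass balance: W = Q·C + k·V·C, so C = W/(Q + kV).
Q + kV = 4.323e+07 + 10·1.86e+07 = 2.292e+08 m³/yr.
C = 912/2.292e+08 = 3.978e-06 kg/m³ = 0.003978 mg/L = 3.978 µg/L.

3.98 µg/L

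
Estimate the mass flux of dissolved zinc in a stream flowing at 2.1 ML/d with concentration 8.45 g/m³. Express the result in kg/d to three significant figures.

2.1 ML/d = 0.02431 m³/s.
Mass flux = Q·C = 0.02431 m³/s × 8.45 g/m³ = 0.2054 g/s.
= 0.2054 g/s × 86.4 = 17.75 kg/d.

17.7 kg/d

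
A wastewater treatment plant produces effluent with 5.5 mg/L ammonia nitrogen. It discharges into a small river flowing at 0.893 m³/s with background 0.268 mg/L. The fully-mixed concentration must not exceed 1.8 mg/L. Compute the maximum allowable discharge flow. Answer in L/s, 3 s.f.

Mass balance at complete mixing: C_std·(Q_w + Q_r) = Q_w·C_e + Q_r·C_b.
Rearranging, Q_w = Q_r·(C_std − C_b)/(C_e − C_std) = 0.893·(1.8 − 0.268) / (5.5 − 1.8) = 0.3698 m³/s.
= 369.8 L/s.

370 L/s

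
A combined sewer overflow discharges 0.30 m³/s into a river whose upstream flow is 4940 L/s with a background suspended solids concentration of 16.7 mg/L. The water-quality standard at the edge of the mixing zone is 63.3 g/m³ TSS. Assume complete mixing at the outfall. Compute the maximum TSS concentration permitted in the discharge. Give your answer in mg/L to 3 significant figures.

4940 L/s = 4.94 m³/s.
Mass balance: 63.3·5.24 = 0.3·Cₑ + 4.94·16.7.
Cₑ = (331.7 − 82.5) / 0.3 = 830.6 mg/L.

831 mg/L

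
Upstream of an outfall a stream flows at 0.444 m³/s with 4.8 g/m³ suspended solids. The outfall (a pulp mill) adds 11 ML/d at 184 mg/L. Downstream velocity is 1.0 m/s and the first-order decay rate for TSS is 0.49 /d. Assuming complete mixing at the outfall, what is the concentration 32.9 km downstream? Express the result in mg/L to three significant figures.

37.1 mg/L

11 ML/d = 0.1273 m³/s.
After complete mixing, C₀ = (0.1273·184 + 0.444·4.8) / 0.5713 = 44.73 mg/L.
Travel time t = 3.29e+04 m / 1.0 m/s = 3.29e+04 s = 0.3808 d.
C = 44.73·exp(−0.49·0.3808) = 44.73·0.8298 = 37.12 mg/L.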